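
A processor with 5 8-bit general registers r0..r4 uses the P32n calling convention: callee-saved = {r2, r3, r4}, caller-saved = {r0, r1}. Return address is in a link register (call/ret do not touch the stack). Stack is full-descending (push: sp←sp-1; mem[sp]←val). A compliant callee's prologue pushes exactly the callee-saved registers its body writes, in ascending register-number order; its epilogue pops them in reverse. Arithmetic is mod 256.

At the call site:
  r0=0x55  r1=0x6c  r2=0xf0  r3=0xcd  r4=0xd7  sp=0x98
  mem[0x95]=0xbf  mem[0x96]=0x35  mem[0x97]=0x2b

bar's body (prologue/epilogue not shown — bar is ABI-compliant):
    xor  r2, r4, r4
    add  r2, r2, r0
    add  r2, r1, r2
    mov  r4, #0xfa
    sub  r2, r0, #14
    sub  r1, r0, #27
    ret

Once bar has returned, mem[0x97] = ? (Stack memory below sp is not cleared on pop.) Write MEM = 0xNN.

prologue: push r2 → mem[0x97]=0xf0, sp=0x97
prologue: push r4 → mem[0x96]=0xd7, sp=0x96
body[0] xor  r2, r4, r4 → r2=0x00
body[1] add  r2, r2, r0 → r2=0x55
body[2] add  r2, r1, r2 → r2=0xc1
body[3] mov  r4, #0xfa → r4=0xfa
body[4] sub  r2, r0, #14 → r2=0x47
body[5] sub  r1, r0, #27 → r1=0x3a
epilogue: pop r4=0xd7, sp=0x97
epilogue: pop r2=0xf0, sp=0x98
prologue pushed ['r2', 'r4'] at ['0x97', '0x96']

MEM = 0xf0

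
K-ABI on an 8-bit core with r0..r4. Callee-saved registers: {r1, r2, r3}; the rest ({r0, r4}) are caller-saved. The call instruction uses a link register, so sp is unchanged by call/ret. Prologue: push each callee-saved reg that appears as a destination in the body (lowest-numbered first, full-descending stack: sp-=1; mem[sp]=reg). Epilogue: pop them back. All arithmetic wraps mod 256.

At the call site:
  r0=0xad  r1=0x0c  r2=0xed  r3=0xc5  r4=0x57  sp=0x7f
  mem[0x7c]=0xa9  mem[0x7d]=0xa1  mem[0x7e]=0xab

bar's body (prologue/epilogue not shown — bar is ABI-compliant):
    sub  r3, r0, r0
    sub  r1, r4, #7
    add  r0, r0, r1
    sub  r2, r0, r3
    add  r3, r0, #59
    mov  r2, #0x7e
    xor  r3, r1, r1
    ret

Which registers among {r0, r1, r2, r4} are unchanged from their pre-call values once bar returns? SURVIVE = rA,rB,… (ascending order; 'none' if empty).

SURVIVE = r1,r2,r4

prologue: push r1 -> mem[0x7e]=0x0c, sp=0x7e
prologue: push r2 -> mem[0x7d]=0xed, sp=0x7d
prologue: push r3 -> mem[0x7c]=0xc5, sp=0x7c
body[0] sub  r3, r0, r0 -> r3=0x00
body[1] sub  r1, r4, #7 -> r1=0x50
body[2] add  r0, r0, r1 -> r0=0xfd
body[3] sub  r2, r0, r3 -> r2=0xfd
body[4] add  r3, r0, #59 -> r3=0x38
body[5] mov  r2, #0x7e -> r2=0x7e
body[6] xor  r3, r1, r1 -> r3=0x00
epilogue: pop r3=0xc5, sp=0x7d
epilogue: pop r2=0xed, sp=0x7e
epilogue: pop r1=0x0c, sp=0x7f
r0: caller-saved, written=True
r1: callee-saved, written=True
r2: callee-saved, written=True
r4: caller-saved, written=False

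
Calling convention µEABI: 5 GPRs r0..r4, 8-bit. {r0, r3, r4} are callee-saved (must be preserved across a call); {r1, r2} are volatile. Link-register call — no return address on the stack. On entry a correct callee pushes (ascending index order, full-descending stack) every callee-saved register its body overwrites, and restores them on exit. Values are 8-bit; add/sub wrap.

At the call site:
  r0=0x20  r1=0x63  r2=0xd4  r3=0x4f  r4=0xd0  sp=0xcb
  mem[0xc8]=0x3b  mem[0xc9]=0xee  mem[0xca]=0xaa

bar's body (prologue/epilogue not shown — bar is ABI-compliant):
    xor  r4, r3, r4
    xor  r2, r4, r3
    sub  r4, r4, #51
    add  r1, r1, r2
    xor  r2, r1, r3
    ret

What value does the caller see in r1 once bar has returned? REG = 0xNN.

prologue: push r4 → mem[0xca]=0xd0, sp=0xca
body[0] xor  r4, r3, r4 → r4=0x9f
body[1] xor  r2, r4, r3 → r2=0xd0
body[2] sub  r4, r4, #51 → r4=0x6c
body[3] add  r1, r1, r2 → r1=0x33
body[4] xor  r2, r1, r3 → r2=0x7c
epilogue: pop r4=0xd0, sp=0xcb
r1 is caller-saved → body value

REG = 0x33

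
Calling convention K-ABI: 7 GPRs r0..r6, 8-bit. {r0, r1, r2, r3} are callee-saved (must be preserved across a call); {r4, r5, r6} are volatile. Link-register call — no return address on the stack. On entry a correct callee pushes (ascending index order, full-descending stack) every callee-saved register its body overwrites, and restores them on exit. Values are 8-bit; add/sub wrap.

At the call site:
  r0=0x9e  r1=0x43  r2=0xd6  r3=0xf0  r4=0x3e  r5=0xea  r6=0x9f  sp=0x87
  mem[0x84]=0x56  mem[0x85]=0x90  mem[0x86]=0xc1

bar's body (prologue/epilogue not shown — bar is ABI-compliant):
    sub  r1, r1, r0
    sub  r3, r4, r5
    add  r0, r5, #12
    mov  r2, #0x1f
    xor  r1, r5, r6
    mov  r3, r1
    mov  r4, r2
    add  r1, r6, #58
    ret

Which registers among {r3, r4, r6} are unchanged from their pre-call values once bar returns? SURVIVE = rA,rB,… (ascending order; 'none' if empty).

prologue: push r0 → mem[0x86]=0x9e, sp=0x86
prologue: push r1 → mem[0x85]=0x43, sp=0x85
prologue: push r2 → mem[0x84]=0xd6, sp=0x84
prologue: push r3 → mem[0x83]=0xf0, sp=0x83
body[0] sub  r1, r1, r0 → r1=0xa5
body[1] sub  r3, r4, r5 → r3=0x54
body[2] add  r0, r5, #12 → r0=0xf6
body[3] mov  r2, #0x1f → r2=0x1f
body[4] xor  r1, r5, r6 → r1=0x75
body[5] mov  r3, r1 → r3=0x75
body[6] mov  r4, r2 → r4=0x1f
body[7] add  r1, r6, #58 → r1=0xd9
epilogue: pop r3=0xf0, sp=0x84
epilogue: pop r2=0xd6, sp=0x85
epilogue: pop r1=0x43, sp=0x86
epilogue: pop r0=0x9e, sp=0x87
r3: callee-saved, written=True
r4: caller-saved, written=True
r6: caller-saved, written=False

SURVIVE = r3,r6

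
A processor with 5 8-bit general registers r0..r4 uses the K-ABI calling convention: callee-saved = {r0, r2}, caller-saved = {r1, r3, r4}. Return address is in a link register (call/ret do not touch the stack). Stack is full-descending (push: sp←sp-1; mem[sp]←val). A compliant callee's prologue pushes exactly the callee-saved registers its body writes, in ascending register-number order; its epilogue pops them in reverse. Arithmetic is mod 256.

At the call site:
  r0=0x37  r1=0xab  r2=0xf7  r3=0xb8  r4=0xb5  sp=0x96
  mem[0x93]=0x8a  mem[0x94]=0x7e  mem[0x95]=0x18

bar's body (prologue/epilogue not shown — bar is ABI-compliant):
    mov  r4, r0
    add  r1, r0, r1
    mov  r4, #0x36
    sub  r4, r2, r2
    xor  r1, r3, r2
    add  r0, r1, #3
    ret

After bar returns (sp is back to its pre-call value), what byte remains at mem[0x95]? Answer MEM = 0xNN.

MEM = 0x37

prologue: push r0 → mem[0x95]=0x37, sp=0x95
body[0] mov  r4, r0 → r4=0x37
body[1] add  r1, r0, r1 → r1=0xe2
body[2] mov  r4, #0x36 → r4=0x36
body[3] sub  r4, r2, r2 → r4=0x00
body[4] xor  r1, r3, r2 → r1=0x4f
body[5] add  r0, r1, #3 → r0=0x52
epilogue: pop r0=0x37, sp=0x96
prologue pushed ['r0'] at ['0x95']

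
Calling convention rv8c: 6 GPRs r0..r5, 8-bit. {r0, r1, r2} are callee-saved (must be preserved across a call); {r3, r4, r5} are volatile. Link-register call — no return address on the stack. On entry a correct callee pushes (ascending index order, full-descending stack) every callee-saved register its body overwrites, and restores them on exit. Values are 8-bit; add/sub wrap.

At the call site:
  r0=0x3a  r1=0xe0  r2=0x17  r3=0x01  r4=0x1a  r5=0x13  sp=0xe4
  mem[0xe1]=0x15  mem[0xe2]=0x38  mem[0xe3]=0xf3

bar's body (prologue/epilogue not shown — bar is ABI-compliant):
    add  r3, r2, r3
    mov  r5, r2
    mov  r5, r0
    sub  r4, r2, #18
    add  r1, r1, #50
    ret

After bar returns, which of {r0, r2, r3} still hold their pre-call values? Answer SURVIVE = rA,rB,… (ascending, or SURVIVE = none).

SURVIVE = r0,r2

prologue: push r1 -> mem[0xe3]=0xe0, sp=0xe3
body[0] add  r3, r2, r3 -> r3=0x18
body[1] mov  r5, r2 -> r5=0x17
body[2] mov  r5, r0 -> r5=0x3a
body[3] sub  r4, r2, #18 -> r4=0x05
body[4] add  r1, r1, #50 -> r1=0x12
epilogue: pop r1=0xe0, sp=0xe4
r0: callee-saved, written=False
r2: callee-saved, written=False
r3: caller-saved, written=True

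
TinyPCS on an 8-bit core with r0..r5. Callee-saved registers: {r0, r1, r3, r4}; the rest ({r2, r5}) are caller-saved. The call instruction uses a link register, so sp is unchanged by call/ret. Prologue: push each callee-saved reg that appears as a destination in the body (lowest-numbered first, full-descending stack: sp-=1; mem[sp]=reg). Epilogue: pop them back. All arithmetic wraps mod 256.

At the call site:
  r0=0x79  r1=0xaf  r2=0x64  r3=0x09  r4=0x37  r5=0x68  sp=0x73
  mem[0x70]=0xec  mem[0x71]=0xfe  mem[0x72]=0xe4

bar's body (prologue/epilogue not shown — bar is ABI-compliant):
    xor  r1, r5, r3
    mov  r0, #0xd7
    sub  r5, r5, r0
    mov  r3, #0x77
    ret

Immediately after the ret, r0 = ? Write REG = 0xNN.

REG = 0x79

prologue: push r0 -> mem[0x72]=0x79, sp=0x72
prologue: push r1 -> mem[0x71]=0xaf, sp=0x71
prologue: push r3 -> mem[0x70]=0x09, sp=0x70
body[0] xor  r1, r5, r3 -> r1=0x61
body[1] mov  r0, #0xd7 -> r0=0xd7
body[2] sub  r5, r5, r0 -> r5=0x91
body[3] mov  r3, #0x77 -> r3=0x77
epilogue: pop r3=0x09, sp=0x71
epilogue: pop r1=0xaf, sp=0x72
epilogue: pop r0=0x79, sp=0x73
r0 is callee-saved -> restored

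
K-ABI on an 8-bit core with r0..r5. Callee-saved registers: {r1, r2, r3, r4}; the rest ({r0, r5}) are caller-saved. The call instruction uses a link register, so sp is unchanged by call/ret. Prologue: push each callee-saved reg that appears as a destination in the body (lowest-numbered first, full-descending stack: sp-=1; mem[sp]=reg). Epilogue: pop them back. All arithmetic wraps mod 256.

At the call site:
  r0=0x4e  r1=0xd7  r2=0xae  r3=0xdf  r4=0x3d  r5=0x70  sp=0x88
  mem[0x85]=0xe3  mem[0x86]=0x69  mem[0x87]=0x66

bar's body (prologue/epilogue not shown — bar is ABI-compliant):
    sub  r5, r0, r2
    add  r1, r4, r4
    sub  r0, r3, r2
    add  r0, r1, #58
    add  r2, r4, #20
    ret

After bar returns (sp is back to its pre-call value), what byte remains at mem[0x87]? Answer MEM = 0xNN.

MEM = 0xd7

prologue: push r1 → mem[0x87]=0xd7, sp=0x87
prologue: push r2 → mem[0x86]=0xae, sp=0x86
body[0] sub  r5, r0, r2 → r5=0xa0
body[1] add  r1, r4, r4 → r1=0x7a
body[2] sub  r0, r3, r2 → r0=0x31
body[3] add  r0, r1, #58 → r0=0xb4
body[4] add  r2, r4, #20 → r2=0x51
epilogue: pop r2=0xae, sp=0x87
epilogue: pop r1=0xd7, sp=0x88
prologue pushed ['r1', 'r2'] at ['0x87', '0x86']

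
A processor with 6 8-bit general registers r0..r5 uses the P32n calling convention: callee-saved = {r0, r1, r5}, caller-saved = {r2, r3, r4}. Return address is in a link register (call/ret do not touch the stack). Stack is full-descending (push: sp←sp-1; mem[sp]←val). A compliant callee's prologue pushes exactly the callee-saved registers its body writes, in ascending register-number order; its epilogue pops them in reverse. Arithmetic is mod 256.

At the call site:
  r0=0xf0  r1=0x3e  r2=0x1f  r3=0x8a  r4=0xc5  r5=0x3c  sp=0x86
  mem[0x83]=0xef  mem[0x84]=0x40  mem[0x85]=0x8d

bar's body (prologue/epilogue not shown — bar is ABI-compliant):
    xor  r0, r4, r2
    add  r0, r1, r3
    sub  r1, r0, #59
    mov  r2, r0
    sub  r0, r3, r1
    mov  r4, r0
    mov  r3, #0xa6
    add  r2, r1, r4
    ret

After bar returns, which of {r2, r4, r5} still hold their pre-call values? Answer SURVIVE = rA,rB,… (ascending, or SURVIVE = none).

prologue: push r0 → mem[0x85]=0xf0, sp=0x85
prologue: push r1 → mem[0x84]=0x3e, sp=0x84
body[0] xor  r0, r4, r2 → r0=0xda
body[1] add  r0, r1, r3 → r0=0xc8
body[2] sub  r1, r0, #59 → r1=0x8d
body[3] mov  r2, r0 → r2=0xc8
body[4] sub  r0, r3, r1 → r0=0xfd
body[5] mov  r4, r0 → r4=0xfd
body[6] mov  r3, #0xa6 → r3=0xa6
body[7] add  r2, r1, r4 → r2=0x8a
epilogue: pop r1=0x3e, sp=0x85
epilogue: pop r0=0xf0, sp=0x86
r2: caller-saved, written=True
r4: caller-saved, written=True
r5: callee-saved, written=False

SURVIVE = r5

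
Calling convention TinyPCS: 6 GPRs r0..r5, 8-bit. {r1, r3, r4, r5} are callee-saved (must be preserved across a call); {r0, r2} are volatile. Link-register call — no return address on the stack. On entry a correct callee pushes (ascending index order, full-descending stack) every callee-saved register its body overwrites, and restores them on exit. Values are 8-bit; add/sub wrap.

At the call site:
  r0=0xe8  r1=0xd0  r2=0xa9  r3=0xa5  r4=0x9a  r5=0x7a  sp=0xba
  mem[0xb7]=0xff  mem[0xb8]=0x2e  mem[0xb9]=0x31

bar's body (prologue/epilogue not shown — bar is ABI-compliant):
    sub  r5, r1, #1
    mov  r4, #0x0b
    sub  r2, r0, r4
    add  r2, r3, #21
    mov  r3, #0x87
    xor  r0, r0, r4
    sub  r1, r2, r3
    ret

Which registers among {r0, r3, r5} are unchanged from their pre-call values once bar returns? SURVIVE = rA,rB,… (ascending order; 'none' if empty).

prologue: push r1 → mem[0xb9]=0xd0, sp=0xb9
prologue: push r3 → mem[0xb8]=0xa5, sp=0xb8
prologue: push r4 → mem[0xb7]=0x9a, sp=0xb7
prologue: push r5 → mem[0xb6]=0x7a, sp=0xb6
body[0] sub  r5, r1, #1 → r5=0xcf
body[1] mov  r4, #0x0b → r4=0x0b
body[2] sub  r2, r0, r4 → r2=0xdd
body[3] add  r2, r3, #21 → r2=0xba
body[4] mov  r3, #0x87 → r3=0x87
body[5] xor  r0, r0, r4 → r0=0xe3
body[6] sub  r1, r2, r3 → r1=0x33
epilogue: pop r5=0x7a, sp=0xb7
epilogue: pop r4=0x9a, sp=0xb8
epilogue: pop r3=0xa5, sp=0xb9
epilogue: pop r1=0xd0, sp=0xba
r0: caller-saved, written=True
r3: callee-saved, written=True
r5: callee-saved, written=True

SURVIVE = r3,r5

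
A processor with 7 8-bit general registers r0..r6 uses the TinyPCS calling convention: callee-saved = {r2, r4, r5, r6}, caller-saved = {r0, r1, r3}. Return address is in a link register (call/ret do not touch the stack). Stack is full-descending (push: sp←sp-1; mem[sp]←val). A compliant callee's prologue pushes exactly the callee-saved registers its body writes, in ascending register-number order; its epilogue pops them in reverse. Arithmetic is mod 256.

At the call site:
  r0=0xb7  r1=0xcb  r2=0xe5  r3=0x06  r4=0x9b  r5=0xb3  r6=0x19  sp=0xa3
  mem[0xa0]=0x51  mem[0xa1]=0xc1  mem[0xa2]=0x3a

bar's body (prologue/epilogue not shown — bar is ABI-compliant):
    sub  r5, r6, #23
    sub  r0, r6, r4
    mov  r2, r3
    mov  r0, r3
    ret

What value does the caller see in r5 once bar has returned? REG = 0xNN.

REG = 0xb3

prologue: push r2 → mem[0xa2]=0xe5, sp=0xa2
prologue: push r5 → mem[0xa1]=0xb3, sp=0xa1
body[0] sub  r5, r6, #23 → r5=0x02
body[1] sub  r0, r6, r4 → r0=0x7e
body[2] mov  r2, r3 → r2=0x06
body[3] mov  r0, r3 → r0=0x06
epilogue: pop r5=0xb3, sp=0xa2
epilogue: pop r2=0xe5, sp=0xa3
r5 is callee-saved → restored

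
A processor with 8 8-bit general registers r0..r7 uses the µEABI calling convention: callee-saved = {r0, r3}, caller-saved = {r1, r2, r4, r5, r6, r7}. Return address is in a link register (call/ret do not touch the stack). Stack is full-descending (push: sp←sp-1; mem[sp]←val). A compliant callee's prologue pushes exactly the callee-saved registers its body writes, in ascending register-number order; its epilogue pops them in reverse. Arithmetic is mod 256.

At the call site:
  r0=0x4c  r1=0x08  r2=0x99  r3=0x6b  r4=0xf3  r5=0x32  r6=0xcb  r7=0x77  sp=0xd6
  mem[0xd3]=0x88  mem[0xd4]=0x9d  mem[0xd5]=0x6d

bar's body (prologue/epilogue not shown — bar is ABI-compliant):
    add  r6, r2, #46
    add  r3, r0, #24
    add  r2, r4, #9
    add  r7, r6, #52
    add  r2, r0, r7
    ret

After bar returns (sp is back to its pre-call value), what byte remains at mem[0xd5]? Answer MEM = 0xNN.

prologue: push r3 → mem[0xd5]=0x6b, sp=0xd5
body[0] add  r6, r2, #46 → r6=0xc7
body[1] add  r3, r0, #24 → r3=0x64
body[2] add  r2, r4, #9 → r2=0xfc
body[3] add  r7, r6, #52 → r7=0xfb
body[4] add  r2, r0, r7 → r2=0x47
epilogue: pop r3=0x6b, sp=0xd6
prologue pushed ['r3'] at ['0xd5']

MEM = 0x6b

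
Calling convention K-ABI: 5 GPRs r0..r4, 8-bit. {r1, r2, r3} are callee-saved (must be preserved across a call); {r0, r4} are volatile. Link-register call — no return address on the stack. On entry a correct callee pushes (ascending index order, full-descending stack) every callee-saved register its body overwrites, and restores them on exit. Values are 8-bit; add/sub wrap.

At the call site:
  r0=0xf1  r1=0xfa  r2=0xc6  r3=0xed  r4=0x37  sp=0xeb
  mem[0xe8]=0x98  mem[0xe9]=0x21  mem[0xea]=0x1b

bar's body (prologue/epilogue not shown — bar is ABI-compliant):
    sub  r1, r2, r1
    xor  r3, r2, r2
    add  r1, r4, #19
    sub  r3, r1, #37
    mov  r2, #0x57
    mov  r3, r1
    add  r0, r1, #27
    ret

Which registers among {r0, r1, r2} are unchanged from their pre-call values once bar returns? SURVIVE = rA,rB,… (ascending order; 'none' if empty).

prologue: push r1 -> mem[0xea]=0xfa, sp=0xea
prologue: push r2 -> mem[0xe9]=0xc6, sp=0xe9
prologue: push r3 -> mem[0xe8]=0xed, sp=0xe8
body[0] sub  r1, r2, r1 -> r1=0xcc
body[1] xor  r3, r2, r2 -> r3=0x00
body[2] add  r1, r4, #19 -> r1=0x4a
body[3] sub  r3, r1, #37 -> r3=0x25
body[4] mov  r2, #0x57 -> r2=0x57
body[5] mov  r3, r1 -> r3=0x4a
body[6] add  r0, r1, #27 -> r0=0x65
epilogue: pop r3=0xed, sp=0xe9
epilogue: pop r2=0xc6, sp=0xea
epilogue: pop r1=0xfa, sp=0xeb
r0: caller-saved, written=True
r1: callee-saved, written=True
r2: callee-saved, written=True

SURVIVE = r1,r2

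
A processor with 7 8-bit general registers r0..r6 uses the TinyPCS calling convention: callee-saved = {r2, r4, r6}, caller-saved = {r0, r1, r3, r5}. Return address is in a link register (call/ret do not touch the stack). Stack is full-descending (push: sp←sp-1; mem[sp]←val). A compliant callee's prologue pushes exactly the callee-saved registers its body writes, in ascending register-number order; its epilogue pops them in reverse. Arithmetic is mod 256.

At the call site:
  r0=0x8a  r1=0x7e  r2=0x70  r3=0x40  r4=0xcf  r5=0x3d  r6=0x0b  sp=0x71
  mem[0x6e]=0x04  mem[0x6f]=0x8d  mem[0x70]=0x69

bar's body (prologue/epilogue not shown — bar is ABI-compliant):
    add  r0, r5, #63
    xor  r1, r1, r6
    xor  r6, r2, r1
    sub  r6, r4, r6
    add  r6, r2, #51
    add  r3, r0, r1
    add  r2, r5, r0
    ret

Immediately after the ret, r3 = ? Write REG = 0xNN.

prologue: push r2 -> mem[0x70]=0x70, sp=0x70
prologue: push r6 -> mem[0x6f]=0x0b, sp=0x6f
body[0] add  r0, r5, #63 -> r0=0x7c
body[1] xor  r1, r1, r6 -> r1=0x75
body[2] xor  r6, r2, r1 -> r6=0x05
body[3] sub  r6, r4, r6 -> r6=0xca
body[4] add  r6, r2, #51 -> r6=0xa3
body[5] add  r3, r0, r1 -> r3=0xf1
body[6] add  r2, r5, r0 -> r2=0xb9
epilogue: pop r6=0x0b, sp=0x70
epilogue: pop r2=0x70, sp=0x71
r3 is caller-saved -> body value

REG = 0xf1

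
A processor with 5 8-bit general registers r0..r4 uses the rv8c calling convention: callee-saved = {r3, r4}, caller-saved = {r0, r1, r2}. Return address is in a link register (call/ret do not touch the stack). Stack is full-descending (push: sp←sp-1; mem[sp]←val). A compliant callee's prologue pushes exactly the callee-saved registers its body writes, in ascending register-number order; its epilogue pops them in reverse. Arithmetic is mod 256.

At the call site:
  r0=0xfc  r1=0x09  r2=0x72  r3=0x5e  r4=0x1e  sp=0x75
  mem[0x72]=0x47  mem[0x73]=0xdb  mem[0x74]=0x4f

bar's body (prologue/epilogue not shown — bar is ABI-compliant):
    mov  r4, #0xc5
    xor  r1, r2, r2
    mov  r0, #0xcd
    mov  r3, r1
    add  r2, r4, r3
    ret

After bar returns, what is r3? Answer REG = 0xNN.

prologue: push r3 → mem[0x74]=0x5e, sp=0x74
prologue: push r4 → mem[0x73]=0x1e, sp=0x73
body[0] mov  r4, #0xc5 → r4=0xc5
body[1] xor  r1, r2, r2 → r1=0x00
body[2] mov  r0, #0xcd → r0=0xcd
body[3] mov  r3, r1 → r3=0x00
body[4] add  r2, r4, r3 → r2=0xc5
epilogue: pop r4=0x1e, sp=0x74
epilogue: pop r3=0x5e, sp=0x75
r3 is callee-saved → restored

REG = 0x5e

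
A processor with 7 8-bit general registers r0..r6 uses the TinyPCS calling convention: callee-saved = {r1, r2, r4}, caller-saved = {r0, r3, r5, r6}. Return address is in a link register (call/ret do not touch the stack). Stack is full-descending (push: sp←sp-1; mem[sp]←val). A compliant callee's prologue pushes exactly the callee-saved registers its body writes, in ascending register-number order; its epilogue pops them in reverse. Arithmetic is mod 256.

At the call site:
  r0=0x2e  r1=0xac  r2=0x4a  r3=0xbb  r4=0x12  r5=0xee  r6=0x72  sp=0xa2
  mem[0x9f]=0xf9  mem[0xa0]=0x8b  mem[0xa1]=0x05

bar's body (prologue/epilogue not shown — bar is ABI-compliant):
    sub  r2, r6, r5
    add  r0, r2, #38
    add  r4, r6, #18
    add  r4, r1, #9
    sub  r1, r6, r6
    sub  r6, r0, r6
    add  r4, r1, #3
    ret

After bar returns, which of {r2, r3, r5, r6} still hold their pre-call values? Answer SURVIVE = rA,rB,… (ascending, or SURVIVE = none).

SURVIVE = r2,r3,r5

prologue: push r1 -> mem[0xa1]=0xac, sp=0xa1
prologue: push r2 -> mem[0xa0]=0x4a, sp=0xa0
prologue: push r4 -> mem[0x9f]=0x12, sp=0x9f
body[0] sub  r2, r6, r5 -> r2=0x84
body[1] add  r0, r2, #38 -> r0=0xaa
body[2] add  r4, r6, #18 -> r4=0x84
body[3] add  r4, r1, #9 -> r4=0xb5
body[4] sub  r1, r6, r6 -> r1=0x00
body[5] sub  r6, r0, r6 -> r6=0x38
body[6] add  r4, r1, #3 -> r4=0x03
epilogue: pop r4=0x12, sp=0xa0
epilogue: pop r2=0x4a, sp=0xa1
epilogue: pop r1=0xac, sp=0xa2
r2: callee-saved, written=True
r3: caller-saved, written=False
r5: caller-saved, written=False
r6: caller-saved, written=True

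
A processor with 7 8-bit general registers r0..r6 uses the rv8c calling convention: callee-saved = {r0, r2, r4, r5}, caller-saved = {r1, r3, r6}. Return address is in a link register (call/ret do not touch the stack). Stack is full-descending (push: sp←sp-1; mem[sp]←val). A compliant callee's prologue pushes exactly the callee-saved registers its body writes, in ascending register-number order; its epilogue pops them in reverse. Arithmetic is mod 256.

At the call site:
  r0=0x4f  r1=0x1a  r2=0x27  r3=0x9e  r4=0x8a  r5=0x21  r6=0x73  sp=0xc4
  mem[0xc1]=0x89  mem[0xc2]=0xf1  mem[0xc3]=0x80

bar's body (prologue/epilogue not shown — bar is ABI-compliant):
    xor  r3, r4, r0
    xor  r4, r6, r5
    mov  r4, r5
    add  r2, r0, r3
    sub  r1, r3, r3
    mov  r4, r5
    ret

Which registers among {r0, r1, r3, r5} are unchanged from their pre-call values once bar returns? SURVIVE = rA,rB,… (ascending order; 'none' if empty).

SURVIVE = r0,r5

prologue: push r2 -> mem[0xc3]=0x27, sp=0xc3
prologue: push r4 -> mem[0xc2]=0x8a, sp=0xc2
body[0] xor  r3, r4, r0 -> r3=0xc5
body[1] xor  r4, r6, r5 -> r4=0x52
body[2] mov  r4, r5 -> r4=0x21
body[3] add  r2, r0, r3 -> r2=0x14
body[4] sub  r1, r3, r3 -> r1=0x00
body[5] mov  r4, r5 -> r4=0x21
epilogue: pop r4=0x8a, sp=0xc3
epilogue: pop r2=0x27, sp=0xc4
r0: callee-saved, written=False
r1: caller-saved, written=True
r3: caller-saved, written=True
r5: callee-saved, written=False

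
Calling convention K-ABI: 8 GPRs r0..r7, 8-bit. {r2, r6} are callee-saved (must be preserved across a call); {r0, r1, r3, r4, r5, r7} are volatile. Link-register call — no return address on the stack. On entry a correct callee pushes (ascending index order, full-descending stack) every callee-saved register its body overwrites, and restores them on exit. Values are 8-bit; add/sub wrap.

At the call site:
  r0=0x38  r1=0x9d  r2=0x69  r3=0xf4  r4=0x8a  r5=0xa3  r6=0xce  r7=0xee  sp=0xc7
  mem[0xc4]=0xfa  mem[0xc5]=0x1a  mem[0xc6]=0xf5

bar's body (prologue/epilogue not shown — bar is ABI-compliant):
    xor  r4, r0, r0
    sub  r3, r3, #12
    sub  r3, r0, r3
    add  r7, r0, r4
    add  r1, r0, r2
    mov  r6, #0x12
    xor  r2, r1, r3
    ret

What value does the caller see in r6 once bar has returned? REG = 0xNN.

prologue: push r2 → mem[0xc6]=0x69, sp=0xc6
prologue: push r6 → mem[0xc5]=0xce, sp=0xc5
body[0] xor  r4, r0, r0 → r4=0x00
body[1] sub  r3, r3, #12 → r3=0xe8
body[2] sub  r3, r0, r3 → r3=0x50
body[3] add  r7, r0, r4 → r7=0x38
body[4] add  r1, r0, r2 → r1=0xa1
body[5] mov  r6, #0x12 → r6=0x12
body[6] xor  r2, r1, r3 → r2=0xf1
epilogue: pop r6=0xce, sp=0xc6
epilogue: pop r2=0x69, sp=0xc7
r6 is callee-saved → restored

REG = 0xce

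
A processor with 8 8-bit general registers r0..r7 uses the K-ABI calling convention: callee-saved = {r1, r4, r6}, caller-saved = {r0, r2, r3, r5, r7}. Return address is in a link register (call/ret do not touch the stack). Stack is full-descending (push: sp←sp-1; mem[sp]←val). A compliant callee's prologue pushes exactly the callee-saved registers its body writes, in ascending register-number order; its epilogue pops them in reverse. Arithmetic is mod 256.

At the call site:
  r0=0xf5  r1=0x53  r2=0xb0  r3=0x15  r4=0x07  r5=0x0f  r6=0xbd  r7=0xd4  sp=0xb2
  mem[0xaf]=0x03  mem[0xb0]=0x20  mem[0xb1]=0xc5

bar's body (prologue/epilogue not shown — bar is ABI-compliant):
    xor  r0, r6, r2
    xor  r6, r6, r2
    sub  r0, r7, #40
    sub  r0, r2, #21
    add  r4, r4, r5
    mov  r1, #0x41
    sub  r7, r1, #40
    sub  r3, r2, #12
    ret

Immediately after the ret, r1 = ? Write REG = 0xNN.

prologue: push r1 → mem[0xb1]=0x53, sp=0xb1
prologue: push r4 → mem[0xb0]=0x07, sp=0xb0
prologue: push r6 → mem[0xaf]=0xbd, sp=0xaf
body[0] xor  r0, r6, r2 → r0=0x0d
body[1] xor  r6, r6, r2 → r6=0x0d
body[2] sub  r0, r7, #40 → r0=0xac
body[3] sub  r0, r2, #21 → r0=0x9b
body[4] add  r4, r4, r5 → r4=0x16
body[5] mov  r1, #0x41 → r1=0x41
body[6] sub  r7, r1, #40 → r7=0x19
body[7] sub  r3, r2, #12 → r3=0xa4
epilogue: pop r6=0xbd, sp=0xb0
epilogue: pop r4=0x07, sp=0xb1
epilogue: pop r1=0x53, sp=0xb2
r1 is callee-saved → restored

REG = 0x53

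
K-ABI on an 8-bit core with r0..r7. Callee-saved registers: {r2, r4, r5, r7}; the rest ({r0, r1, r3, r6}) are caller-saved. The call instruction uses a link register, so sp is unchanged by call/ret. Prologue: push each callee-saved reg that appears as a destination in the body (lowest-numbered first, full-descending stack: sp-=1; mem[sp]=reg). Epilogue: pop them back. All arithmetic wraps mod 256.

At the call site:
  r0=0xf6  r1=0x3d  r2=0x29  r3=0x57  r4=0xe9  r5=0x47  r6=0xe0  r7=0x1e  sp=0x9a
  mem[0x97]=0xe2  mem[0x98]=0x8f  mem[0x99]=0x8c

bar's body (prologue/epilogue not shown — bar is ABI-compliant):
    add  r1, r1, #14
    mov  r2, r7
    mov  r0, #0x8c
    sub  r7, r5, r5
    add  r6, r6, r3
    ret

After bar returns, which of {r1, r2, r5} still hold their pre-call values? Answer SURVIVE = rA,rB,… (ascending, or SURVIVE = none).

SURVIVE = r2,r5

prologue: push r2 -> mem[0x99]=0x29, sp=0x99
prologue: push r7 -> mem[0x98]=0x1e, sp=0x98
body[0] add  r1, r1, #14 -> r1=0x4b
body[1] mov  r2, r7 -> r2=0x1e
body[2] mov  r0, #0x8c -> r0=0x8c
body[3] sub  r7, r5, r5 -> r7=0x00
body[4] add  r6, r6, r3 -> r6=0x37
epilogue: pop r7=0x1e, sp=0x99
epilogue: pop r2=0x29, sp=0x9a
r1: caller-saved, written=True
r2: callee-saved, written=True
r5: callee-saved, written=False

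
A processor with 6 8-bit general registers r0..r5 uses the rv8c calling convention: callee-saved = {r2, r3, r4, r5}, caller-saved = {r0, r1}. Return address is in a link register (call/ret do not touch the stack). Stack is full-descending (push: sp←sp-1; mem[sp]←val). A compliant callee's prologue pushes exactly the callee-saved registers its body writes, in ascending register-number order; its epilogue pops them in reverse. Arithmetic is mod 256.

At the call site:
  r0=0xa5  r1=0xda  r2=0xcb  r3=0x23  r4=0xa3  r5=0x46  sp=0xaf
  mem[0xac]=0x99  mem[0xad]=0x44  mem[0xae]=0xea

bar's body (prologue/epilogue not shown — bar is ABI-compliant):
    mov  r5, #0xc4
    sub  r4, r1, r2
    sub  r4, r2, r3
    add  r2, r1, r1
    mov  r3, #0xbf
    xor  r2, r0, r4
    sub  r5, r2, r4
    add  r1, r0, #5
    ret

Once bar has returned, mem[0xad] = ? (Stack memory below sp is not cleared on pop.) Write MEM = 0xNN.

MEM = 0x23

prologue: push r2 -> mem[0xae]=0xcb, sp=0xae
prologue: push r3 -> mem[0xad]=0x23, sp=0xad
prologue: push r4 -> mem[0xac]=0xa3, sp=0xac
prologue: push r5 -> mem[0xab]=0x46, sp=0xab
body[0] mov  r5, #0xc4 -> r5=0xc4
body[1] sub  r4, r1, r2 -> r4=0x0f
body[2] sub  r4, r2, r3 -> r4=0xa8
body[3] add  r2, r1, r1 -> r2=0xb4
body[4] mov  r3, #0xbf -> r3=0xbf
body[5] xor  r2, r0, r4 -> r2=0x0d
body[6] sub  r5, r2, r4 -> r5=0x65
body[7] add  r1, r0, #5 -> r1=0xaa
epilogue: pop r5=0x46, sp=0xac
epilogue: pop r4=0xa3, sp=0xad
epilogue: pop r3=0x23, sp=0xae
epilogue: pop r2=0xcb, sp=0xaf
prologue pushed ['r2', 'r3', 'r4', 'r5'] at ['0xae', '0xad', '0xac', '0xab']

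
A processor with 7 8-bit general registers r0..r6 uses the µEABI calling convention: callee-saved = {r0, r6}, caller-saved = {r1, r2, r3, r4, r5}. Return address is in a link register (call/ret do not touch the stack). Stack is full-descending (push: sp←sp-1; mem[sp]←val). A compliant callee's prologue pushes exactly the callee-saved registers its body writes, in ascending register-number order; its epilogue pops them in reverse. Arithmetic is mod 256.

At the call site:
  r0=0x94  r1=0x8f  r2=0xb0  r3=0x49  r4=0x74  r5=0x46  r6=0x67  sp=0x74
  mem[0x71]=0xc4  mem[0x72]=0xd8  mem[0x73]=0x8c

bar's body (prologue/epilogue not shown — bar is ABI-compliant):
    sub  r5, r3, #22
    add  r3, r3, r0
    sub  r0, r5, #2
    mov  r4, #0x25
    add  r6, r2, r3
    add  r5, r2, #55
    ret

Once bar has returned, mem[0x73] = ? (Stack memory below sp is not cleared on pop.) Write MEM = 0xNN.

prologue: push r0 → mem[0x73]=0x94, sp=0x73
prologue: push r6 → mem[0x72]=0x67, sp=0x72
body[0] sub  r5, r3, #22 → r5=0x33
body[1] add  r3, r3, r0 → r3=0xdd
body[2] sub  r0, r5, #2 → r0=0x31
body[3] mov  r4, #0x25 → r4=0x25
body[4] add  r6, r2, r3 → r6=0x8d
body[5] add  r5, r2, #55 → r5=0xe7
epilogue: pop r6=0x67, sp=0x73
epilogue: pop r0=0x94, sp=0x74
prologue pushed ['r0', 'r6'] at ['0x73', '0x72']

MEM = 0x94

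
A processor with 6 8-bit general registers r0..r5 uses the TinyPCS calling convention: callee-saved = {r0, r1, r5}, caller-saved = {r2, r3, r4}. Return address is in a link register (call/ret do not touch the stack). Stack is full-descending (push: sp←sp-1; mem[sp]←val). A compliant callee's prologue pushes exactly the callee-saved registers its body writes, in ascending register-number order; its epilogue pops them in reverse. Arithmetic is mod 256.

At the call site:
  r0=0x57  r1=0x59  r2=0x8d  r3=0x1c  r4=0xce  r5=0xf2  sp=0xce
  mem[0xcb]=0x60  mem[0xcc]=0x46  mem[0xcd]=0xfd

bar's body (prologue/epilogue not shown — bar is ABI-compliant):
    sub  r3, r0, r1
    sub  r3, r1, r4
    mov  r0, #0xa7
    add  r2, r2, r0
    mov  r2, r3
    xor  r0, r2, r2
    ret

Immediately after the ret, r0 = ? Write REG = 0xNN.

REG = 0x57

prologue: push r0 -> mem[0xcd]=0x57, sp=0xcd
body[0] sub  r3, r0, r1 -> r3=0xfe
body[1] sub  r3, r1, r4 -> r3=0x8b
body[2] mov  r0, #0xa7 -> r0=0xa7
body[3] add  r2, r2, r0 -> r2=0x34
body[4] mov  r2, r3 -> r2=0x8b
body[5] xor  r0, r2, r2 -> r0=0x00
epilogue: pop r0=0x57, sp=0xce
r0 is callee-saved -> restored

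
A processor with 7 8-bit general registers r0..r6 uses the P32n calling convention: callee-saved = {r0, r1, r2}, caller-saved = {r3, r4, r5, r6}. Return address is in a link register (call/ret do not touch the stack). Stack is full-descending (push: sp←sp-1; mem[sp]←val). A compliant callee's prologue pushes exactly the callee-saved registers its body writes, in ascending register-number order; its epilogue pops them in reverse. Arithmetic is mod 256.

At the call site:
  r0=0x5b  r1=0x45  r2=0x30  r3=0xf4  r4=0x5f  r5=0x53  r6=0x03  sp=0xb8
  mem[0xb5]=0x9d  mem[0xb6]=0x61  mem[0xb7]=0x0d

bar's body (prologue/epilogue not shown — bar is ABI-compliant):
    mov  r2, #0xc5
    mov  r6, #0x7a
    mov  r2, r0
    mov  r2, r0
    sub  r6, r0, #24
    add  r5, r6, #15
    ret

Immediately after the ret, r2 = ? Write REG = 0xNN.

prologue: push r2 → mem[0xb7]=0x30, sp=0xb7
body[0] mov  r2, #0xc5 → r2=0xc5
body[1] mov  r6, #0x7a → r6=0x7a
body[2] mov  r2, r0 → r2=0x5b
body[3] mov  r2, r0 → r2=0x5b
body[4] sub  r6, r0, #24 → r6=0x43
body[5] add  r5, r6, #15 → r5=0x52
epilogue: pop r2=0x30, sp=0xb8
r2 is callee-saved → restored

REG = 0x30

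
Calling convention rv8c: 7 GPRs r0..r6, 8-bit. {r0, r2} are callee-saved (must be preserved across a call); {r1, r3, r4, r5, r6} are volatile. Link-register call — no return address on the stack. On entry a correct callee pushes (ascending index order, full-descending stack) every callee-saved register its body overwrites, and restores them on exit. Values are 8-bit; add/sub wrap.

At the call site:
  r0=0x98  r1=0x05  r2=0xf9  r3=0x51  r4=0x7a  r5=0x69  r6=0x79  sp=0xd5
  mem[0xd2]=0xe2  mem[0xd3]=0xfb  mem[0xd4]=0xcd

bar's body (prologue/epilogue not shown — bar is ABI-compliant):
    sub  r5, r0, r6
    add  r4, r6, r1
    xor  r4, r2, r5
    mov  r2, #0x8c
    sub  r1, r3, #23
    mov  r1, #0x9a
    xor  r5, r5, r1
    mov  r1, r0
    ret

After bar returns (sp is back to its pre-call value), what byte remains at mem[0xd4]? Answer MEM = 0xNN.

MEM = 0xf9

prologue: push r2 -> mem[0xd4]=0xf9, sp=0xd4
body[0] sub  r5, r0, r6 -> r5=0x1f
body[1] add  r4, r6, r1 -> r4=0x7e
body[2] xor  r4, r2, r5 -> r4=0xe6
body[3] mov  r2, #0x8c -> r2=0x8c
body[4] sub  r1, r3, #23 -> r1=0x3a
body[5] mov  r1, #0x9a -> r1=0x9a
body[6] xor  r5, r5, r1 -> r5=0x85
body[7] mov  r1, r0 -> r1=0x98
epilogue: pop r2=0xf9, sp=0xd5
prologue pushed ['r2'] at ['0xd4']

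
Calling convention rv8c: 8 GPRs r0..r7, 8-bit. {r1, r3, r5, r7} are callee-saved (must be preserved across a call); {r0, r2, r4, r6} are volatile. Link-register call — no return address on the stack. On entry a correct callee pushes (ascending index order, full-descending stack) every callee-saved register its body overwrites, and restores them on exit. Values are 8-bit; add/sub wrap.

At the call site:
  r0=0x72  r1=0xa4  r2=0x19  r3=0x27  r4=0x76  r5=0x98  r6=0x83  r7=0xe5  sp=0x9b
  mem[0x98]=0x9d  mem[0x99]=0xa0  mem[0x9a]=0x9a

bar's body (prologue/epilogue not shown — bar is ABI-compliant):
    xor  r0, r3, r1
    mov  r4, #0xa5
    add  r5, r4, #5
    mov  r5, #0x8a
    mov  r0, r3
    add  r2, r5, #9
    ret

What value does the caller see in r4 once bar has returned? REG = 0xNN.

REG = 0xa5

prologue: push r5 -> mem[0x9a]=0x98, sp=0x9a
body[0] xor  r0, r3, r1 -> r0=0x83
body[1] mov  r4, #0xa5 -> r4=0xa5
body[2] add  r5, r4, #5 -> r5=0xaa
body[3] mov  r5, #0x8a -> r5=0x8a
body[4] mov  r0, r3 -> r0=0x27
body[5] add  r2, r5, #9 -> r2=0x93
epilogue: pop r5=0x98, sp=0x9b
r4 is caller-saved -> body value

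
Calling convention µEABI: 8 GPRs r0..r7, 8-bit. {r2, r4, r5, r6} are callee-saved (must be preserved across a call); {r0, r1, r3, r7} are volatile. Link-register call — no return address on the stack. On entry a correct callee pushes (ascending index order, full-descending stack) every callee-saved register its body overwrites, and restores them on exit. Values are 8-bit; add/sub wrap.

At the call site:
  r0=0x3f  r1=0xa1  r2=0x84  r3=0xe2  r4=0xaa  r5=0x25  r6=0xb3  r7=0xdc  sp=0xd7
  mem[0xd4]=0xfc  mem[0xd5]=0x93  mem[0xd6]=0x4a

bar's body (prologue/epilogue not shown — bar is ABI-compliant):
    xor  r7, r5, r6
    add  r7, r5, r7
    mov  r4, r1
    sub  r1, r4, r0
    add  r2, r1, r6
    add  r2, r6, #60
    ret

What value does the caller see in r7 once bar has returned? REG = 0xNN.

prologue: push r2 → mem[0xd6]=0x84, sp=0xd6
prologue: push r4 → mem[0xd5]=0xaa, sp=0xd5
body[0] xor  r7, r5, r6 → r7=0x96
body[1] add  r7, r5, r7 → r7=0xbb
body[2] mov  r4, r1 → r4=0xa1
body[3] sub  r1, r4, r0 → r1=0x62
body[4] add  r2, r1, r6 → r2=0x15
body[5] add  r2, r6, #60 → r2=0xef
epilogue: pop r4=0xaa, sp=0xd6
epilogue: pop r2=0x84, sp=0xd7
r7 is caller-saved → body value

REG = 0xbb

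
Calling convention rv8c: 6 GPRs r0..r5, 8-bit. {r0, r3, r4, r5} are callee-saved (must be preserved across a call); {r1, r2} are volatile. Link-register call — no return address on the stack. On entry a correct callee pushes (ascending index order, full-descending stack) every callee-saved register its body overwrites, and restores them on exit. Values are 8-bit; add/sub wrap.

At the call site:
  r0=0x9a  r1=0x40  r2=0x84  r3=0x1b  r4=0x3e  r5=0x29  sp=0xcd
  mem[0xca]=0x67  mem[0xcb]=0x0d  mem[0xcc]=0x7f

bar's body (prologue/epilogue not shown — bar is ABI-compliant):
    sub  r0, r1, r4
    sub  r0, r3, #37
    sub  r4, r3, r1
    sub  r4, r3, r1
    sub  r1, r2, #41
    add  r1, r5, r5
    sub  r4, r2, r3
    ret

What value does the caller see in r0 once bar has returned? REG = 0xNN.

REG = 0x9a

prologue: push r0 → mem[0xcc]=0x9a, sp=0xcc
prologue: push r4 → mem[0xcb]=0x3e, sp=0xcb
body[0] sub  r0, r1, r4 → r0=0x02
body[1] sub  r0, r3, #37 → r0=0xf6
body[2] sub  r4, r3, r1 → r4=0xdb
body[3] sub  r4, r3, r1 → r4=0xdb
body[4] sub  r1, r2, #41 → r1=0x5b
body[5] add  r1, r5, r5 → r1=0x52
body[6] sub  r4, r2, r3 → r4=0x69
epilogue: pop r4=0x3e, sp=0xcc
epilogue: pop r0=0x9a, sp=0xcd
r0 is callee-saved → restored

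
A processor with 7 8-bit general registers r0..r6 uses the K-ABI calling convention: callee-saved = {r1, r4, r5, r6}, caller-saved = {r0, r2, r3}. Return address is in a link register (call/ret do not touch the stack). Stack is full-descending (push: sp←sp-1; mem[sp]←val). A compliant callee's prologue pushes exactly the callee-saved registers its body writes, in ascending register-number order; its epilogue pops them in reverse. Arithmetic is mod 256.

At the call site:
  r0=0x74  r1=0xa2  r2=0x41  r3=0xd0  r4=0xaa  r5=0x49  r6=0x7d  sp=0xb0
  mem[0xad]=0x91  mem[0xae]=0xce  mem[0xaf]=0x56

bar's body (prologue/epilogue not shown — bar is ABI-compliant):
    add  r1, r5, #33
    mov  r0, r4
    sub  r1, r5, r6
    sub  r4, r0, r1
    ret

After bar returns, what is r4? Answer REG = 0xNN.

prologue: push r1 → mem[0xaf]=0xa2, sp=0xaf
prologue: push r4 → mem[0xae]=0xaa, sp=0xae
body[0] add  r1, r5, #33 → r1=0x6a
body[1] mov  r0, r4 → r0=0xaa
body[2] sub  r1, r5, r6 → r1=0xcc
body[3] sub  r4, r0, r1 → r4=0xde
epilogue: pop r4=0xaa, sp=0xaf
epilogue: pop r1=0xa2, sp=0xb0
r4 is callee-saved → restored

REG = 0xaa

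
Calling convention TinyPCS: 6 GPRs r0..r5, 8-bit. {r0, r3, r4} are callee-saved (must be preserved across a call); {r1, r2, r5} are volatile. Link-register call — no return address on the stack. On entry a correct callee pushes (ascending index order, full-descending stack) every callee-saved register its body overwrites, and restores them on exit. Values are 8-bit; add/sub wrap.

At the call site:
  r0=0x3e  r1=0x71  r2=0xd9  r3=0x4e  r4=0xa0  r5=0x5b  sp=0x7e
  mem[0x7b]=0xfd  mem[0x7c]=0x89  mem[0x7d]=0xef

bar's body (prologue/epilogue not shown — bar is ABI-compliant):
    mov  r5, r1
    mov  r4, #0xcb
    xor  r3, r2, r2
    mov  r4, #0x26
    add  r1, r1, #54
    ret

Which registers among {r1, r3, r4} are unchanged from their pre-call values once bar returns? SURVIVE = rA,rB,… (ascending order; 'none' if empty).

prologue: push r3 → mem[0x7d]=0x4e, sp=0x7d
prologue: push r4 → mem[0x7c]=0xa0, sp=0x7c
body[0] mov  r5, r1 → r5=0x71
body[1] mov  r4, #0xcb → r4=0xcb
body[2] xor  r3, r2, r2 → r3=0x00
body[3] mov  r4, #0x26 → r4=0x26
body[4] add  r1, r1, #54 → r1=0xa7
epilogue: pop r4=0xa0, sp=0x7d
epilogue: pop r3=0x4e, sp=0x7e
r1: caller-saved, written=True
r3: callee-saved, written=True
r4: callee-saved, written=True

SURVIVE = r3,r4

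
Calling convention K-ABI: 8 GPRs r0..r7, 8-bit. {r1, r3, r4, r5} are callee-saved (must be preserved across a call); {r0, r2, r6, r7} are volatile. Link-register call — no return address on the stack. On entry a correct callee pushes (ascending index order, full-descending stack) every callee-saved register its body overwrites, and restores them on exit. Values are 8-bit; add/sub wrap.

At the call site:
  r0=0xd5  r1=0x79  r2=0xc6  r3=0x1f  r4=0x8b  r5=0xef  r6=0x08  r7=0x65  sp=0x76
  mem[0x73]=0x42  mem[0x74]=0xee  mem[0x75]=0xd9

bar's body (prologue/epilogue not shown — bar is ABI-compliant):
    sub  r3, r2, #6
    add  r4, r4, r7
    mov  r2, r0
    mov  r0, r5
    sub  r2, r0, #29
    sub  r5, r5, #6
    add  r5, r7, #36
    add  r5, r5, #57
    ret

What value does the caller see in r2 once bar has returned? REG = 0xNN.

REG = 0xd2

prologue: push r3 -> mem[0x75]=0x1f, sp=0x75
prologue: push r4 -> mem[0x74]=0x8b, sp=0x74
prologue: push r5 -> mem[0x73]=0xef, sp=0x73
body[0] sub  r3, r2, #6 -> r3=0xc0
body[1] add  r4, r4, r7 -> r4=0xf0
body[2] mov  r2, r0 -> r2=0xd5
body[3] mov  r0, r5 -> r0=0xef
body[4] sub  r2, r0, #29 -> r2=0xd2
body[5] sub  r5, r5, #6 -> r5=0xe9
body[6] add  r5, r7, #36 -> r5=0x89
body[7] add  r5, r5, #57 -> r5=0xc2
epilogue: pop r5=0xef, sp=0x74
epilogue: pop r4=0x8b, sp=0x75
epilogue: pop r3=0x1f, sp=0x76
r2 is caller-saved -> body value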